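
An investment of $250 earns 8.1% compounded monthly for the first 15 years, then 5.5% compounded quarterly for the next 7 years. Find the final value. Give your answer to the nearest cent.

After 15 years at 8.1%: 250 × 3.356563675 ≈ 839.1409.
Then 7 years at 5.5%: 839.1409 × 1.46576478 ≈ 1,229.9832.

$1,229.98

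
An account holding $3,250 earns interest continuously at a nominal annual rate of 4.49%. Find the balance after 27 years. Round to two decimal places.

$10,923.92

A = P·e^(rt) = 3,250·e^(0.0449·27) = 3,250·e^1.2123.
e^1.2123 ≈ 3.361206544, so A ≈ 10,923.9213.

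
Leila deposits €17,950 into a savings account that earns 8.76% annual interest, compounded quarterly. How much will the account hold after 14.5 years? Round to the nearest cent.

Periodic rate = 8.76%/4 = 0.0219; periods = 4·14.5 = 58.
A = 17,950·(1 + 0.0219)^58 ≈ 17,950·3.5130728098 ≈ 63,059.6569.

€63,059.66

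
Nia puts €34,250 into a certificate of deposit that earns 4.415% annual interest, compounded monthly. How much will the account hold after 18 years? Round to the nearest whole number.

€75,711

Periodic rate = 4.415%/12 = 0.00367917; periods = 12·18 = 216.
A = 34,250·(1 + 0.04415/12)^216 ≈ 34,250·2.2105506757 ≈ 75,711.3606.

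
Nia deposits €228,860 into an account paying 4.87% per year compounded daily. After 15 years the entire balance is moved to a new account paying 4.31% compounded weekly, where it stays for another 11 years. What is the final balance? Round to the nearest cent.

After 15 years at 4.87%: 228,860 × 2.07601724265 ≈ 475,117.3062.
Then 11 years at 4.31%: 475,117.3062 × 1.60625218588 ≈ 763,158.2116.

€763,158.21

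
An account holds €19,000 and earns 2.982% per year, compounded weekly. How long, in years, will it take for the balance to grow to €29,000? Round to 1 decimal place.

14.2 years

We need (1 + 0.000573462)^(52t) = 1.5263, so 52t = ln 1.5263 / ln 1.000573 ≈ 737.5875.
t ≈ 737.5875/52 = 14.1844 years.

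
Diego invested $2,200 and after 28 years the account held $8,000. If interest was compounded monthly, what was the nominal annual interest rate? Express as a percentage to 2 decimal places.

4.62%

The 336-period growth factor is 8,000/2,200 = 3.63636.
r/12 = 3.63636^(1/336) − 1 ≈ 0.00384961, so r ≈ 12·0.00384961 = 4.61953%.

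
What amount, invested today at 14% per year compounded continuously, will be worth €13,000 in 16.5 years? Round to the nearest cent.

P = A·e^(−rt) = 13,000·e^(−2.31).
e^(−2.31) ≈ 0.09926125156, so P ≈ 1,290.3963.

€1,290.40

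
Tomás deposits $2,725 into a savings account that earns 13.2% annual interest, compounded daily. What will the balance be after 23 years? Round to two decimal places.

Periodic rate = 13.2%/365 = 0.000361644; periods = 365·23 = 8395.
A = 2,725·(1 + 0.132/365)^8395 ≈ 2,725·20.810364523 ≈ 56,708.2433.

$56,708.24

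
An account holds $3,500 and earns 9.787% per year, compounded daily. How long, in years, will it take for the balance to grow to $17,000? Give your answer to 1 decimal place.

16.2 years

We need (1 + 0.000268137)^(365t) = 4.8571, so 365t = ln 4.8571 / ln 1.000268 ≈ 5894.9803.
t ≈ 5894.9803/365 = 16.1506 years.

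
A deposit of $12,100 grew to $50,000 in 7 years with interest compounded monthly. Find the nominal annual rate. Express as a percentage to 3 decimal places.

The 84-period growth factor is 50,000/12,100 = 4.13223.
r/12 = 4.13223^(1/84) − 1 ≈ 0.0170341, so r ≈ 12·0.0170341 = 20.44097%.

20.441%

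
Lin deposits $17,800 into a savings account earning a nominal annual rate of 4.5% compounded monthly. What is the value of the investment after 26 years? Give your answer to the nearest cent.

Growth factor = (1 + 0.00375)^312 ≈ 3.214949722.
A ≈ 17,800 × 3.214949722 ≈ 57,226.1051.

$57,226.11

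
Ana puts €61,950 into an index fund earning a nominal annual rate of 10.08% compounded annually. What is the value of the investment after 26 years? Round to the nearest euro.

Annual rate = 10.08% = 0.1008; years = 26.
A = 61,950·(1 + 0.1008)^26 ≈ 61,950·12.1455991357 ≈ 752,419.8665.

€752,420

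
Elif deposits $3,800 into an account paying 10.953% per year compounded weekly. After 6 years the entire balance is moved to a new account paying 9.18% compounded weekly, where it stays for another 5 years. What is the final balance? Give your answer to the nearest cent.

After 6 years at 10.953%: 3,800 × 1.928010893 ≈ 7,326.4414.
Then 5 years at 9.18%: 7,326.4414 × 1.5818504307 ≈ 11,589.3345.

$11,589.33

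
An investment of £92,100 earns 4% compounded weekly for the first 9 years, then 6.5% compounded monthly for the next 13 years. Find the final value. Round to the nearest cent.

£306,573.10

After 9 years at 4%: 92,100 × 1.43313106901 ≈ 131,991.3715.
Then 13 years at 6.5%: 131,991.3715 × 2.32267534928 ≈ 306,573.1048.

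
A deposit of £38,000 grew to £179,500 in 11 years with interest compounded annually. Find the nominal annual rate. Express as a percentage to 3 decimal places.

(1 + r)^11 = 179,500/38,000 = 4.72368.
1 + r = 4.72368^(1/11) ≈ 1.151591, so r ≈ 0.151591.
r ≈ 15.15910%.

15.159%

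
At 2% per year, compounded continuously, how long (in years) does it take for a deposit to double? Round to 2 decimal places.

e^(0.02t) = 2, so 0.02t = ln 2 ≈ 0.69315.
t ≈ 0.69315/0.02 ≈ 34.6574.

34.66 years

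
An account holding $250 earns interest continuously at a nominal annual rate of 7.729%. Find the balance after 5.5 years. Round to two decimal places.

A = P·e^(rt) = 250·e^(0.07729·5.5) = 250·e^0.425095.
e^0.425095 ≈ 1.52973574, so A ≈ 382.4339.

$382.43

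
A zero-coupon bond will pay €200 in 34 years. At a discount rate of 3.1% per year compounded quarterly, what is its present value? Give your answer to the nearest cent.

Periodic rate = 3.1%/4 = 0.00775; 136 periods.
P = 200/(1 + 0.00775)^136 ≈ 200/2.85747032 ≈ 69.9920.

€69.99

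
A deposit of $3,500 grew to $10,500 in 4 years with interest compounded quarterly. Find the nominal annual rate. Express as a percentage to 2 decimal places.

28.43%

(1 + r/4)^16 = 10,500/3,500 = 3.
1 + r/4 = 3^(1/16) ≈ 1.071075, so r/4 ≈ 0.0710755.
r ≈ 4·0.0710755 = 28.43019%.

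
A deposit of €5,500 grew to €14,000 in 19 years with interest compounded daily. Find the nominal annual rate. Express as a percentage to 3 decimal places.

The 6935-period growth factor is 14,000/5,500 = 2.54545.
r/365 = 2.54545^(1/6935) − 1 ≈ 0.000134733, so r ≈ 365·0.000134733 = 4.91775%.

4.918%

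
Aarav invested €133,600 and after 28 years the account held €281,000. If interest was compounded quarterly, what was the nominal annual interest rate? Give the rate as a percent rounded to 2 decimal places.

The 112-period growth factor is 281,000/133,600 = 2.10329.
r/4 = 2.10329^(1/112) − 1 ≈ 0.00666052, so r ≈ 4·0.00666052 = 2.66421%.

2.66%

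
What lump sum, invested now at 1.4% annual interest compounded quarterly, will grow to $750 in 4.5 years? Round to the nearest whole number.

Growth factor = (1 + 0.0035)^18 ≈ 1.0649097.
P = 750/1.0649097 ≈ 704.2851.

$704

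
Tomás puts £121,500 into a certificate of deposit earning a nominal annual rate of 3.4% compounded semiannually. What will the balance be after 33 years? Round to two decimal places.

Periodic rate = 3.4%/2 = 0.017; periods = 2·33 = 66.
A = 121,500·(1 + 0.017)^66 ≈ 121,500·3.04216589253 ≈ 369,623.1559.

£369,623.16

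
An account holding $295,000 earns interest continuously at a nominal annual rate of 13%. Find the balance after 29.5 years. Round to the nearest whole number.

A = P·e^(rt) = 295,000·e^(0.13·29.5) = 295,000·e^3.835.
e^3.835 ≈ 46.29342766795, so A ≈ 13,656,561.1620.

$13,656,561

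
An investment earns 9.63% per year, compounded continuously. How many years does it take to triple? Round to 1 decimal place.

e^(0.0963t) = 3, so 0.0963t = ln 3 ≈ 1.0986.
t ≈ 1.0986/0.0963 ≈ 11.4082.

11.4 years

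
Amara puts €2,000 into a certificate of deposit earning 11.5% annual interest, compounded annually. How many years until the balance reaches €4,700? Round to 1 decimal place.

7.8 years

We need (1 + 0.115)^t = 2.35, so t = ln 2.35 / ln 1.115 ≈ 7.8492.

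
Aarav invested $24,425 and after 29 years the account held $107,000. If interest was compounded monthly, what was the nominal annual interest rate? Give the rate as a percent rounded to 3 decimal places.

5.105%

(1 + r/12)^348 = 107,000/24,425 = 4.38076.
1 + r/12 = 4.38076^(1/348) ≈ 1.004254, so r/12 ≈ 0.00425391.
r ≈ 12·0.00425391 = 5.10469%.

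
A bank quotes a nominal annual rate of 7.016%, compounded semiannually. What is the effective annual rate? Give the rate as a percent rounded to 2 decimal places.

7.14%

EAR = (1 + 7.016%/2)^2 − 1 = (1 + 0.03508)^2 − 1.
(1 + 0.03508)^2 ≈ 1.071391, so EAR ≈ 7.13906%.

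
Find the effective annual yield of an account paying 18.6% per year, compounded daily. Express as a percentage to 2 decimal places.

One year is 365 periods at 0.000509589 each: (1 + 0.000509589)^365 ≈ 1.204365.
EAR = 1.204365 − 1 ≈ 20.43652%.

20.44%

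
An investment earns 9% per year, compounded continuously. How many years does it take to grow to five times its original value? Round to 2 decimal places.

e^(0.09t) = 5, so 0.09t = ln 5 ≈ 1.6094.
t ≈ 1.6094/0.09 ≈ 17.8826.

17.88 years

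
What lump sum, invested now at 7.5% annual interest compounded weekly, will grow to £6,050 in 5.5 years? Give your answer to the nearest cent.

Periodic rate = 7.5%/52 = 0.00144231; 286 periods.
P = 6,050/(1 + 0.075/52)^286 ≈ 6,050/1.510140677 ≈ 4,006.2493.

£4,006.25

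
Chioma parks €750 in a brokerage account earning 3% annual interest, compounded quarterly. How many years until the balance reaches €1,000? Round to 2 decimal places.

9.63 years

We need (1 + 0.0075)^(4t) = 1.3333, so 4t = ln 1.3333 / ln 1.0075 ≈ 38.5013.
t ≈ 38.5013/4 = 9.6253 years.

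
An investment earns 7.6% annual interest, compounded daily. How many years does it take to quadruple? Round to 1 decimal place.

(1 + 0.000208219)^(365t) = 4.
365t = ln 4 / ln(1 + 0.000208219) ≈ 1.3863/0.000208198 ≈ 6658.5542.
t ≈ 18.2426.

18.2 years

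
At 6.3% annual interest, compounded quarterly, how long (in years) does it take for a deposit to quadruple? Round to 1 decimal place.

(1 + 0.01575)^(4t) = 4.
4t = ln 4 / ln(1 + 0.01575) ≈ 1.3863/0.0156273 ≈ 88.7100.
t ≈ 22.1775.

22.2 years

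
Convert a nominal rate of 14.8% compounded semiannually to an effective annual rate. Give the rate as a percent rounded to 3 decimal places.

EAR = (1 + 14.8%/2)^2 − 1 = (1 + 0.074)^2 − 1.
(1 + 0.074)^2 ≈ 1.153476, so EAR ≈ 15.34760%.

15.348%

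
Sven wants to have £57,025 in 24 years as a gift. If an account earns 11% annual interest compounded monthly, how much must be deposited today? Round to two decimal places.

Growth factor = (1 + 0.11/12)^288 ≈ 13.845682342.
P = 57,025/13.845682342 ≈ 4,118.6125.

£4,118.61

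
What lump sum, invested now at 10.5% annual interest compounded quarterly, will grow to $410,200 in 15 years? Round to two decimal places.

Periodic rate = 10.5%/4 = 0.02625; 60 periods.
P = 410,200/(1 + 0.02625)^60 ≈ 410,200/4.73358530073 ≈ 86,657.3588.

$86,657.36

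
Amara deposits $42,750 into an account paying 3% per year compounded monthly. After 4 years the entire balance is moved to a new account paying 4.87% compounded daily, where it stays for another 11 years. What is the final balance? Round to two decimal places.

Phase 1: 42,750·(1 + 0.0025)^48 ≈ 48,193.2729.
Phase 2: 48,193.2729·(1 + 0.0487/365)^4015 ≈ 82,342.1980.

$82,342.20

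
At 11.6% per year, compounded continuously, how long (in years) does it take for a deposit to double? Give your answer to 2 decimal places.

e^(0.116t) = 2, so 0.116t = ln 2 ≈ 0.69315.
t ≈ 0.69315/0.116 ≈ 5.9754.

5.98 years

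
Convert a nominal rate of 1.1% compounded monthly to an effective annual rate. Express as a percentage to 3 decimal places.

One year is 12 periods at 0.000916667 each: (1 + 0.000916667)^12 ≈ 1.011056.
EAR = 1.011056 − 1 ≈ 1.10556%.

1.106%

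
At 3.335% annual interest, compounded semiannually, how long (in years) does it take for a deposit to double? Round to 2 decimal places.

(1 + 0.016675)^(2t) = 2.
2t = ln 2 / ln(1 + 0.016675) ≈ 0.69315/0.0165375 ≈ 41.9137.
t ≈ 20.9568.

20.96 years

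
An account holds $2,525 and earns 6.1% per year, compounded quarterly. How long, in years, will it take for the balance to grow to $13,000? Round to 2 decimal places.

We need (1 + 0.01525)^(4t) = 5.1485, so 4t = ln 5.1485 / ln 1.01525 ≈ 108.2736.
t ≈ 108.2736/4 = 27.0684 years.

27.07 years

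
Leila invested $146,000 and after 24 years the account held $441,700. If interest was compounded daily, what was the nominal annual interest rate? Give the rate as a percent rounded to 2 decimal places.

(1 + r/365)^8760 = 441,700/146,000 = 3.02534.
1 + r/365 = 3.02534^(1/8760) ≈ 1.000126, so r/365 ≈ 0.000126381.
r ≈ 365·0.000126381 = 4.61289%.

4.61%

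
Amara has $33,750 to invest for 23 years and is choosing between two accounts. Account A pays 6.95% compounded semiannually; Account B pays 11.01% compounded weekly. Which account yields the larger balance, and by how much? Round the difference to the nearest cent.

A: (1 + 0.03475)^46 ≈ 4.81315683622, so 33,750 × 4.81315683622 ≈ 162,444.0432.
B: (1 + 0.1101/52)^1196 ≈ 12.5487737164, so 33,750 × 12.5487737164 ≈ 423,521.1129.
Difference ≈ 261,077.0697 in favor of B.

Account B, by $261,077.07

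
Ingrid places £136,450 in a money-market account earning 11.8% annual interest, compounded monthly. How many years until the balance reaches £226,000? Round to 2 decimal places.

4.30 years

(1 + 0.00983333)^(12t) = 226,000/136,450 = 1.6563.
12t·ln(1 + 0.00983333) = ln(1.6563); 12t = 0.50458/0.0097853 ≈ 51.5648.
t ≈ 4.2971 years.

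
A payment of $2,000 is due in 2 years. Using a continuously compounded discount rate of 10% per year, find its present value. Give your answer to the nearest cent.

$1,637.46

P = A·e^(−rt) = 2,000·e^(−0.2).
e^(−0.2) ≈ 0.8187307531, so P ≈ 1,637.4615.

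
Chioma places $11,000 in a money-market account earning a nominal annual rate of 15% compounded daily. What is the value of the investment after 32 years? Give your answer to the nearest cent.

Growth factor = (1 + 0.15/365)^11680 ≈ 121.3906635023.
A ≈ 11,000 × 121.3906635023 ≈ 1,335,297.2985.

$1,335,297.30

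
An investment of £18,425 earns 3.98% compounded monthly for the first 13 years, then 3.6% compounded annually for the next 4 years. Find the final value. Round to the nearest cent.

Phase 1: 18,425·(1 + 0.0398/12)^156 ≈ 30,884.4342.
Phase 2: 30,884.4342·(1 + 0.036)^4 ≈ 35,577.7657.

£35,577.77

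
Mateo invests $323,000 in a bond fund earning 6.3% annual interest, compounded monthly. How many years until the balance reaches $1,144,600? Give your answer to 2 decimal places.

(1 + 0.00525)^(12t) = 1,144,600/323,000 = 3.5437.
12t·ln(1 + 0.00525) = ln(3.5437); 12t = 1.2652/0.00523627 ≈ 241.6145.
t ≈ 20.1345 years.

20.13 years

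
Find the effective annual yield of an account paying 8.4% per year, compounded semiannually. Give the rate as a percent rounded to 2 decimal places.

8.58%

EAR = (1 + 8.4%/2)^2 − 1 = (1 + 0.042)^2 − 1.
(1 + 0.042)^2 ≈ 1.085764, so EAR ≈ 8.57640%.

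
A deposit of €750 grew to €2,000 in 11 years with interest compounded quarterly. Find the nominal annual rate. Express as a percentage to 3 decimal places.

9.017%

(1 + r/4)^44 = 2,000/750 = 2.66667.
1 + r/4 = 2.66667^(1/44) ≈ 1.022542, so r/4 ≈ 0.0225419.
r ≈ 4·0.0225419 = 9.01676%.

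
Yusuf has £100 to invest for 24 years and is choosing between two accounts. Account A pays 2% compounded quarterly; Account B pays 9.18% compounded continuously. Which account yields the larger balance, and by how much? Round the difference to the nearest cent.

A: (1 + 0.005)^96 ≈ 1.61414271, so 100 × 1.61414271 ≈ 161.4143.
B: e^(0.0918·24) = e^2.2032 ≈ 9.0539398, so 100 × 9.0539398 ≈ 905.3940.
Difference ≈ 743.9797 in favor of B.

Account B, by £743.98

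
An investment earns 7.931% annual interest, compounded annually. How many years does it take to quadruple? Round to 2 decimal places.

(1 + 0.07931)^t = 4.
t = ln 4 / ln(1 + 0.07931) ≈ 1.3863/0.0763219 ≈ 18.1638.

18.16 years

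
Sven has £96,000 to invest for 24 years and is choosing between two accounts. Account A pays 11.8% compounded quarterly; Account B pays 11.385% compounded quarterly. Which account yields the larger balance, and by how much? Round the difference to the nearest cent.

A: (1 + 0.0295)^96 ≈ 16.2978265532, so 96,000 × 16.2978265532 ≈ 1,564,591.3491.
B: (1 + 0.0284625)^96 ≈ 14.79422621077, so 96,000 × 14.79422621077 ≈ 1,420,245.7162.
Difference ≈ 144,345.6329 in favor of A.

Account A, by £144,345.63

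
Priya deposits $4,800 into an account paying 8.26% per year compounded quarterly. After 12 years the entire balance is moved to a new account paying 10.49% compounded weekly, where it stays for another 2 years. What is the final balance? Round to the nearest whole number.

Phase 1: 4,800·(1 + 0.02065)^48 ≈ 12,803.5250.
Phase 2: 12,803.5250·(1 + 0.1049/52)^104 ≈ 15,788.9320.

$15,789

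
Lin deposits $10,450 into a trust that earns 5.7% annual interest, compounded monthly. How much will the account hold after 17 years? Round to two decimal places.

Growth factor = (1 + 0.00475)^204 ≈ 2.6292690685.
A ≈ 10,450 × 2.6292690685 ≈ 27,475.8618.

$27,475.86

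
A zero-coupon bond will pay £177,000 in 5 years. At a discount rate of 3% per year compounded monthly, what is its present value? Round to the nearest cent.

£152,373.83

Growth factor = (1 + 0.0025)^60 ≈ 1.16161678156.
P = 177,000/1.16161678156 ≈ 152,373.8317.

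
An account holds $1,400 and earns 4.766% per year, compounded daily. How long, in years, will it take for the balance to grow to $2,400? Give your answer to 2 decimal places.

11.31 years

(1 + 0.000130575)^(365t) = 2,400/1,400 = 1.7143.
365t·ln(1 + 0.000130575) = ln(1.7143); 365t = 0.539/0.000130567 ≈ 4128.1277.
t ≈ 11.3099 years.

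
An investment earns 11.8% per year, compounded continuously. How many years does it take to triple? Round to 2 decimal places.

e^(0.118t) = 3, so 0.118t = ln 3 ≈ 1.0986.
t ≈ 1.0986/0.118 ≈ 9.3103.

9.31 years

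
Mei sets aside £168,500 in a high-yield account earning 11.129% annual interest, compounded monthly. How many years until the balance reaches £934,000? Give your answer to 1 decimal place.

15.5 years

We need (1 + 0.00927417)^(12t) = 5.543, so 12t = ln 5.543 / ln 1.009274 ≈ 185.5120.
t ≈ 185.5120/12 = 15.4593 years.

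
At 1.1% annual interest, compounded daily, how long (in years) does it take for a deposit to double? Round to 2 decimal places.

63.01 years

(1 + 0.000030137)^(365t) = 2.
365t = ln 2 / ln(1 + 0.000030137) ≈ 0.69315/3.01365e-05 ≈ 23000.2303.
t ≈ 63.0143.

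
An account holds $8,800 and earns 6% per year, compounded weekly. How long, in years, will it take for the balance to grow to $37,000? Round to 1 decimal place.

23.9 years

(1 + 0.00115385)^(52t) = 37,000/8,800 = 4.2045.
52t·ln(1 + 0.00115385) = ln(4.2045); 52t = 1.4362/0.00115318 ≈ 1245.3953.
t ≈ 23.9499 years.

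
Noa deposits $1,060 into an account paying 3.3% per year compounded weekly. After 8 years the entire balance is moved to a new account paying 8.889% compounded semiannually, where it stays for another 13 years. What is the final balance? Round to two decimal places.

$4,275.12

After 8 years at 3.3%: 1,060 × 1.302019169 ≈ 1,380.1403.
Then 13 years at 8.889%: 1,380.1403 × 3.097597281 ≈ 4,275.1189.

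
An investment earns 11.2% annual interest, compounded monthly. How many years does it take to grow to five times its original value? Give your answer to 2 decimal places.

(1 + 0.00933333)^(12t) = 5.
12t = ln 5 / ln(1 + 0.00933333) ≈ 1.6094/0.00929005 ≈ 173.2432.
t ≈ 14.4369.

14.44 years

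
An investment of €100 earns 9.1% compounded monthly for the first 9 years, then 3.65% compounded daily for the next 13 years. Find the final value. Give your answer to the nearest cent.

After 9 years at 9.1%: 100 × 2.26123299 ≈ 226.1233.
Then 13 years at 3.65%: 226.1233 × 1.60717226 ≈ 363.4191.

€363.42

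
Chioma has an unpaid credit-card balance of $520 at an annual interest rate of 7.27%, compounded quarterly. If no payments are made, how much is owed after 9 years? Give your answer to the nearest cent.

Growth factor = (1 + 0.018175)^36 ≈ 1.91252647.
A ≈ 520 × 1.91252647 ≈ 994.5138.

$994.51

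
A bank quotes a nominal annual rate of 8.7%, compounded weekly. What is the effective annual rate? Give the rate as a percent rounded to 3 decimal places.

9.082%

One year is 52 periods at 0.00167308 each: (1 + 0.00167308)^52 ≈ 1.090817.
EAR = 1.090817 − 1 ≈ 9.08174%.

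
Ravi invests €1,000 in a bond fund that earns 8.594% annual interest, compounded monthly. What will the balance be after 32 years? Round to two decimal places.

Periodic rate = 8.594%/12 = 0.00716167; periods = 12·32 = 384.
A = 1,000·(1 + 0.08594/12)^384 ≈ 1,000·15.491309472 ≈ 15,491.3095.

€15,491.31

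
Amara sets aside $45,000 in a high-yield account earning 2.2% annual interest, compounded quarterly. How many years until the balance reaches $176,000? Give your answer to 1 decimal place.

62.2 years

(1 + 0.0055)^(4t) = 176,000/45,000 = 3.9111.
4t·ln(1 + 0.0055) = ln(3.9111); 4t = 1.3638/0.00548493 ≈ 248.6488.
t ≈ 62.1622 years.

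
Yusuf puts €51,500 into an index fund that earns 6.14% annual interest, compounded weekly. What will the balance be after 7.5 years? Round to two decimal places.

€81,598.44

Periodic rate = 6.14%/52 = 0.00118077; periods = 52·7.5 = 390.
A = 51,500·(1 + 0.0614/52)^390 ≈ 51,500·1.5844357365 ≈ 81,598.4404.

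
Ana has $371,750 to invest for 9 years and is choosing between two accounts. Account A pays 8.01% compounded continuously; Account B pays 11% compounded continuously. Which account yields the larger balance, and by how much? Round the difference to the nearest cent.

A: e^(0.0801·9) = e^0.7209 ≈ 2.05628303283, so 371,750 × 2.05628303283 ≈ 764,423.2175.
B: e^(0.11·9) = e^0.99 ≈ 2.691234472349, so 371,750 × 2.691234472349 ≈ 1,000,466.4151.
Difference ≈ 236,043.1976 in favor of B.

Account B, by $236,043.20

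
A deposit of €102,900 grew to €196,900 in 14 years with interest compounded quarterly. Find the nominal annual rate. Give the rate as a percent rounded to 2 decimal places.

The 56-period growth factor is 196,900/102,900 = 1.91351.
r/4 = 1.91351^(1/56) − 1 ≈ 0.0116556, so r ≈ 4·0.0116556 = 4.66224%.

4.66%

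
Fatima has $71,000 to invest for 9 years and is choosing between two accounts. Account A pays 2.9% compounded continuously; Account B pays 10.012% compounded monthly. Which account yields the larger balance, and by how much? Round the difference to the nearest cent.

Account A growth factor: e^(0.029·9) = e^0.261 ≈ 1.2982276654; balance ≈ 92,174.1642.
Account B growth factor: (1 + 0.10012/12)^108 ≈ 2.45307361019; balance ≈ 174,168.2263.
Account B is larger by 81,994.0621.

Account B, by $81,994.06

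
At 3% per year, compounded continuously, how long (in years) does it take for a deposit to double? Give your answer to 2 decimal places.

23.10 years

e^(0.03t) = 2, so 0.03t = ln 2 ≈ 0.69315.
t ≈ 0.69315/0.03 ≈ 23.1049.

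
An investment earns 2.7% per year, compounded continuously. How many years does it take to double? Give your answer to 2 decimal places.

e^(0.027t) = 2, so 0.027t = ln 2 ≈ 0.69315.
t ≈ 0.69315/0.027 ≈ 25.6721.

25.67 years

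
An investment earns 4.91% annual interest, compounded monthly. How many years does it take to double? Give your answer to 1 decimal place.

14.1 years

(1 + 0.00409167)^(12t) = 2.
12t = ln 2 / ln(1 + 0.00409167) ≈ 0.69315/0.00408332 ≈ 169.7509.
t ≈ 14.1459.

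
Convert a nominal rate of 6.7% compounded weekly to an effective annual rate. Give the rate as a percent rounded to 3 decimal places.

One year is 52 periods at 0.00128846 each: (1 + 0.00128846)^52 ≈ 1.069249.
EAR = 1.069249 − 1 ≈ 6.92494%.

6.925%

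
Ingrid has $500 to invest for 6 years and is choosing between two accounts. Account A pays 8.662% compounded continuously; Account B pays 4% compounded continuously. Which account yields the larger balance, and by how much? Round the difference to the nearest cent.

A: e^(0.08662·6) = e^0.51972 ≈ 1.68155675, so 500 × 1.68155675 ≈ 840.7784.
B: e^(0.04·6) = e^0.24 ≈ 1.27124915, so 500 × 1.27124915 ≈ 635.6246.
Difference ≈ 205.1538 in favor of A.

Account A, by $205.15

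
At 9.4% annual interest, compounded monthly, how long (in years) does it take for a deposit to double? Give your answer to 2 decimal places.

(1 + 0.00783333)^(12t) = 2.
12t = ln 2 / ln(1 + 0.00783333) ≈ 0.69315/0.00780281 ≈ 88.8330.
t ≈ 7.4027.

7.40 years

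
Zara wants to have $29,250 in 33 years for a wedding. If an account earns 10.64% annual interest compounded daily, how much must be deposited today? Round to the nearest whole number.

Periodic rate = 10.64%/365 = 0.000291507; 12045 periods.
P = 29,250/(1 + 0.1064/365)^12045 ≈ 29,250/33.471299156 ≈ 873.8830.

$874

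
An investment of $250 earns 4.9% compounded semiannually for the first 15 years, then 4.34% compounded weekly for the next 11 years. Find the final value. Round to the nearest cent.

Phase 1: 250·(1 + 0.0245)^30 ≈ 516.7719.
Phase 2: 516.7719·(1 + 0.0434/52)^572 ≈ 832.8075.

$832.81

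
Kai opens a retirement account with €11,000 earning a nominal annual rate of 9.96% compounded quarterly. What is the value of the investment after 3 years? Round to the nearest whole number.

Growth factor = (1 + 0.0249)^12 ≈ 1.3433151648.
A ≈ 11,000 × 1.3433151648 ≈ 14,776.4668.

€14,776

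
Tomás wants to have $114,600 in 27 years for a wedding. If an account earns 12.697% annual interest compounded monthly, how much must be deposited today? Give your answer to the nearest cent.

$3,785.84

Periodic rate = 12.697%/12 = 0.0105808; 324 periods.
P = 114,600/(1 + 0.12697/12)^324 ≈ 114,600/30.2707037849 ≈ 3,785.8386.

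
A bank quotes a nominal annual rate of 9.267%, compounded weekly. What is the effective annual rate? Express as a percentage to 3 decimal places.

EAR = (1 + 9.267%/52)^52 − 1 = (1 + 0.00178212)^52 − 1.
(1 + 0.00178212)^52 ≈ 1.097009, so EAR ≈ 9.70092%.

9.701%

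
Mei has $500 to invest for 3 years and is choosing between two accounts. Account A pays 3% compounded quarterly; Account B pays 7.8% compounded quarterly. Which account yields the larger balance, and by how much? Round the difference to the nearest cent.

Account A growth factor: (1 + 0.0075)^12 ≈ 1.0938069; balance ≈ 546.9034.
Account B growth factor: (1 + 0.0195)^12 ≈ 1.26080163; balance ≈ 630.4008.
Account B is larger by 83.4974.

Account B, by $83.50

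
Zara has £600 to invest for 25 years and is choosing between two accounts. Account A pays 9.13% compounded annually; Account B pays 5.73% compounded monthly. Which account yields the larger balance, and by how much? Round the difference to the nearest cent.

Account A growth factor: (1 + 0.0913)^25 ≈ 8.883904474; balance ≈ 5,330.3427.
Account B growth factor: (1 + 0.004775)^300 ≈ 4.174901456; balance ≈ 2,504.9409.
Account A is larger by 2,825.4018.

Account A, by £2,825.40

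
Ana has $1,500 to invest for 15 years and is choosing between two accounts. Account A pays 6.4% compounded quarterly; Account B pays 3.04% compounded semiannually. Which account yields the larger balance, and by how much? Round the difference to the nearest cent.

A: (1 + 0.016)^60 ≈ 2.591925276, so 1,500 × 2.591925276 ≈ 3,887.8879.
B: (1 + 0.0152)^30 ≈ 1.572346552, so 1,500 × 1.572346552 ≈ 2,358.5198.
Difference ≈ 1,529.3681 in favor of A.

Account A, by $1,529.37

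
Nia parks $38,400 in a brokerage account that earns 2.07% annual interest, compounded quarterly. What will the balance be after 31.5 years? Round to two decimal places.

$73,583.89

Periodic rate = 2.07%/4 = 0.005175; periods = 4·31.5 = 126.
A = 38,400·(1 + 0.005175)^126 ≈ 38,400·1.9162470637 ≈ 73,583.8872.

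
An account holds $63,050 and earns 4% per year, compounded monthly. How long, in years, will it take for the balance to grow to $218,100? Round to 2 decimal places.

We need (1 + 0.00333333)^(12t) = 3.4592, so 12t = ln 3.4592 / ln 1.003333 ≈ 372.9279.
t ≈ 372.9279/12 = 31.0773 years.

31.08 years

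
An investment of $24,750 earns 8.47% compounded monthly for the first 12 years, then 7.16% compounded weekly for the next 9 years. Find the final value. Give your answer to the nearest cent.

$129,750.32

Phase 1: 24,750·(1 + 0.0847/12)^144 ≈ 68,146.1889.
Phase 2: 68,146.1889·(1 + 0.0716/52)^468 ≈ 129,750.3210.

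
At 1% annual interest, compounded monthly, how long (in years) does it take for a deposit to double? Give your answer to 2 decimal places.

(1 + 0.000833333)^(12t) = 2.
12t = ln 2 / ln(1 + 0.000833333) ≈ 0.69315/0.000832986 ≈ 832.1231.
t ≈ 69.3436.

69.34 years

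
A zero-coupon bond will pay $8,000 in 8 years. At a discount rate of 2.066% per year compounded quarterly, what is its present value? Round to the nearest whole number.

$6,784

Periodic rate = 2.066%/4 = 0.005165; 32 periods.
P = 8,000/(1 + 0.005165)^32 ≈ 8,000/1.179221681 ≈ 6,784.1358.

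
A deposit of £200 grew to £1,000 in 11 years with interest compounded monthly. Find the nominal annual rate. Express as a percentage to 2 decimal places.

14.72%

(1 + r/12)^132 = 1,000/200 = 5.
1 + r/12 = 5^(1/132) ≈ 1.012267, so r/12 ≈ 0.0122673.
r ≈ 12·0.0122673 = 14.72081%.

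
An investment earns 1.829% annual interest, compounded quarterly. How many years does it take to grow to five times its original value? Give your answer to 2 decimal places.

(1 + 0.0045725)^(4t) = 5.
4t = ln 5 / ln(1 + 0.0045725) ≈ 1.6094/0.00456208 ≈ 352.7862.
t ≈ 88.1965.

88.20 years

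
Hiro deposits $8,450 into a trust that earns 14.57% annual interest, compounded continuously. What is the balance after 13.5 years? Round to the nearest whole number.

A = P·e^(rt) = 8,450·e^(0.1457·13.5) = 8,450·e^1.96695.
e^1.96695 ≈ 7.1488392438, so A ≈ 60,407.6916.

$60,408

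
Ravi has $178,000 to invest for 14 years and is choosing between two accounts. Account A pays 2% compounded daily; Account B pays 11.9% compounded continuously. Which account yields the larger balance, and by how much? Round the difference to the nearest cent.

Account B, by $706,275.86

Account A growth factor: (1 + 0.02/365)^5110 ≈ 1.32311966271; balance ≈ 235,515.3000.
Account B growth factor: e^(0.119·14) = e^1.666 ≈ 5.29096156673; balance ≈ 941,791.1589.
Account B is larger by 706,275.8589.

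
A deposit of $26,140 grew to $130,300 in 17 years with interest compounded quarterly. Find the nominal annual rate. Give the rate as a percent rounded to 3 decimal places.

9.562%

The 68-period growth factor is 130,300/26,140 = 4.9847.
r/4 = 4.9847^(1/68) − 1 ≈ 0.0239044, so r ≈ 4·0.0239044 = 9.56175%.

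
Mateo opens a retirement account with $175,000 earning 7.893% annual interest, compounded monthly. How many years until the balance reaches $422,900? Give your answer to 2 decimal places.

We need (1 + 0.0065775)^(12t) = 2.4166, so 12t = ln 2.4166 / ln 1.006577 ≈ 134.5874.
t ≈ 134.5874/12 = 11.2156 years.

11.22 years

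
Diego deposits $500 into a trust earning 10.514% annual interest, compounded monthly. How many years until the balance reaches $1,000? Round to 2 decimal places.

6.62 years

(1 + 0.00876167)^(12t) = 1,000/500 = 2.
12t·ln(1 + 0.00876167) = ln(2); 12t = 0.69315/0.00872351 ≈ 79.4574.
t ≈ 6.6215 years.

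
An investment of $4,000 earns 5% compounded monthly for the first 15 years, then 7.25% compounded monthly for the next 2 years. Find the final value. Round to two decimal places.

Phase 1: 4,000·(1 + 0.05/12)^180 ≈ 8,454.8157.
Phase 2: 8,454.8157·(1 + 0.0725/12)^24 ≈ 9,769.8384.

$9,769.84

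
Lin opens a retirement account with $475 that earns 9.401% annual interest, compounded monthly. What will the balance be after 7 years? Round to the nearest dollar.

$915

Periodic rate = 9.401%/12 = 0.00783417; periods = 12·7 = 84.
A = 475·(1 + 0.09401/12)^84 ≈ 475·1.92611625 ≈ 914.9052.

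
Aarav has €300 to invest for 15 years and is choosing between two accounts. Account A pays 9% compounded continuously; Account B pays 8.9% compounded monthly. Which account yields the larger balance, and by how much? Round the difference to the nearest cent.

Account A, by €22.83

A: e^(0.09·15) = e^1.35 ≈ 3.857425531, so 300 × 3.857425531 ≈ 1,157.2277.
B: (1 + 0.089/12)^180 ≈ 3.781322128, so 300 × 3.781322128 ≈ 1,134.3966.
Difference ≈ 22.8310 in favor of A.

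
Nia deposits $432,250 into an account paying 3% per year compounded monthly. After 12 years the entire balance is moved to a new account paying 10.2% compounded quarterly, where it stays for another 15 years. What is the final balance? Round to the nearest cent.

Phase 1: 432,250·(1 + 0.0025)^144 ≈ 619,278.3653.
Phase 2: 619,278.3653·(1 + 0.0255)^60 ≈ 2,805,600.2417.

$2,805,600.24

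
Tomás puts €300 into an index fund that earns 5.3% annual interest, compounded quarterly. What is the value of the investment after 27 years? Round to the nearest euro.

Growth factor = (1 + 0.01325)^108 ≈ 4.143755676.
A ≈ 300 × 4.143755676 ≈ 1,243.1267.

€1,243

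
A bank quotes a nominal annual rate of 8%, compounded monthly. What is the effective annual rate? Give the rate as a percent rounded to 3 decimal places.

EAR = (1 + 8%/12)^12 − 1 = (1 + 0.00666667)^12 − 1.
(1 + 0.00666667)^12 ≈ 1.083, so EAR ≈ 8.29995%.

8.300%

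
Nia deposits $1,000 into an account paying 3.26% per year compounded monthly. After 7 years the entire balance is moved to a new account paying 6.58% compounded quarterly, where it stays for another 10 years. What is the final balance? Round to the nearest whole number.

After 7 years at 3.26%: 1,000 × 1.255947903 ≈ 1,255.9479.
Then 10 years at 6.58%: 1,255.9479 × 1.920617174 ≈ 2,412.1951.

$2,412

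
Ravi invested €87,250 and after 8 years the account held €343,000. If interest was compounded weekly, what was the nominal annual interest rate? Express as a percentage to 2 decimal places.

(1 + r/52)^416 = 343,000/87,250 = 3.93123.
1 + r/52 = 3.93123^(1/416) ≈ 1.003296, so r/52 ≈ 0.00329617.
r ≈ 52·0.00329617 = 17.14010%.

17.14%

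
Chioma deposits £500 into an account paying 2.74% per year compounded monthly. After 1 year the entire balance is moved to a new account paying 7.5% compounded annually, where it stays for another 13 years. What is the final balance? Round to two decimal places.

After 1 years at 2.74%: 500 × 1.027746731 ≈ 513.8734.
Then 13 years at 7.5%: 513.8734 × 2.560413069 ≈ 1,315.7281.

£1,315.73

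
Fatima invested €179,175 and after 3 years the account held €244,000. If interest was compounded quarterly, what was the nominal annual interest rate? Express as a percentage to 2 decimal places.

The 12-period growth factor is 244,000/179,175 = 1.3618.
r/4 = 1.3618^(1/12) − 1 ≈ 0.0260677, so r ≈ 4·0.0260677 = 10.42710%.

10.43%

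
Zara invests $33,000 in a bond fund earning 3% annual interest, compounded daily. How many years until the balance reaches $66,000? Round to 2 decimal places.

(1 + 0.0000821918)^(365t) = 66,000/33,000 = 2.
365t·ln(1 + 0.0000821918) = ln(2); 365t = 0.69315/8.21884e-05 ≈ 8433.6373.
t ≈ 23.1059 years.

23.11 years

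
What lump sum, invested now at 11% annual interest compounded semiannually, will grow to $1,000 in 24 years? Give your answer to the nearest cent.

Growth factor = (1 + 0.055)^48 ≈ 13.0652602.
P = 1,000/13.0652602 ≈ 76.5389.

$76.54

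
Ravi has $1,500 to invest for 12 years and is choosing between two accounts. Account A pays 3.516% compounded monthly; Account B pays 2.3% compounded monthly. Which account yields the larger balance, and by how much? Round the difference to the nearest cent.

Account A, by $309.67

A: (1 + 0.00293)^144 ≈ 1.523946104, so 1,500 × 1.523946104 ≈ 2,285.9192.
B: (1 + 0.023/12)^144 ≈ 1.317499784, so 1,500 × 1.317499784 ≈ 1,976.2497.
Difference ≈ 309.6695 in favor of A.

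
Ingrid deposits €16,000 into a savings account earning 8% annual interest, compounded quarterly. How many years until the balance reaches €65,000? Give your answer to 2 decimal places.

(1 + 0.02)^(4t) = 65,000/16,000 = 4.0625.
4t·ln(1 + 0.02) = ln(4.0625); 4t = 1.4018/0.0198026 ≈ 70.7885.
t ≈ 17.6971 years.

17.70 years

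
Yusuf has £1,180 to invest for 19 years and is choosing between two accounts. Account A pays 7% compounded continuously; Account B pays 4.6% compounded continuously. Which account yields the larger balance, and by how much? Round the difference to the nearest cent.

Account A, by £1,633.79

A: e^(0.07·19) = e^1.33 ≈ 3.781043388, so 1,180 × 3.781043388 ≈ 4,461.6312.
B: e^(0.046·19) = e^0.874 ≈ 2.396477618, so 1,180 × 2.396477618 ≈ 2,827.8436.
Difference ≈ 1,633.7876 in favor of A.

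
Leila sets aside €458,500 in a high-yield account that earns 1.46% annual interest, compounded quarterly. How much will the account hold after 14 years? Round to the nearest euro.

Growth factor = (1 + 0.00365)^56 ≈ 1.22633233727.
A ≈ 458,500 × 1.22633233727 ≈ 562,273.3766.

€562,273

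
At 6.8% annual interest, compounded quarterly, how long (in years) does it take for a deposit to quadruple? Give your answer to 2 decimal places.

20.56 years

(1 + 0.017)^(4t) = 4.
4t = ln 4 / ln(1 + 0.017) ≈ 1.3863/0.0168571 ≈ 82.2379.
t ≈ 20.5595.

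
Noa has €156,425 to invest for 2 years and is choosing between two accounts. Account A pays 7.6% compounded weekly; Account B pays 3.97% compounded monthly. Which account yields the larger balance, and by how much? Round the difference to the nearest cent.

Account A, by €12,754.21

Account A growth factor: (1 + 0.076/52)^104 ≈ 1.16403105812; balance ≈ 182,083.5583.
Account B growth factor: (1 + 0.0397/12)^24 ≈ 1.08249541804; balance ≈ 169,329.3458.
Account A is larger by 12,754.2125.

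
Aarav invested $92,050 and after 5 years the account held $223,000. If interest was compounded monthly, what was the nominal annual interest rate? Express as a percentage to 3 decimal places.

17.828%

(1 + r/12)^60 = 223,000/92,050 = 2.4226.
1 + r/12 = 2.4226^(1/60) ≈ 1.014857, so r/12 ≈ 0.0148566.
r ≈ 12·0.0148566 = 17.82793%.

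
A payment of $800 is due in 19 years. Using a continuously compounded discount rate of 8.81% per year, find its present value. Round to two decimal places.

P = A·e^(−rt) = 800·e^(−1.6739).
e^(−1.6739) ≈ 0.187514332, so P ≈ 150.0115.

$150.01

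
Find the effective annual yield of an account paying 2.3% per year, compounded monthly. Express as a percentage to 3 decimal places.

EAR = (1 + 2.3%/12)^12 − 1 = (1 + 0.00191667)^12 − 1.
(1 + 0.00191667)^12 ≈ 1.023244, so EAR ≈ 2.32440%.

2.324%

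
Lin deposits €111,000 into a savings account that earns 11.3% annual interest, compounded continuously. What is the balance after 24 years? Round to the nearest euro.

€1,671,589

A = P·e^(rt) = 111,000·e^(0.113·24) = 111,000·e^2.712.
e^2.712 ≈ 15.05936414451, so A ≈ 1,671,589.4200.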